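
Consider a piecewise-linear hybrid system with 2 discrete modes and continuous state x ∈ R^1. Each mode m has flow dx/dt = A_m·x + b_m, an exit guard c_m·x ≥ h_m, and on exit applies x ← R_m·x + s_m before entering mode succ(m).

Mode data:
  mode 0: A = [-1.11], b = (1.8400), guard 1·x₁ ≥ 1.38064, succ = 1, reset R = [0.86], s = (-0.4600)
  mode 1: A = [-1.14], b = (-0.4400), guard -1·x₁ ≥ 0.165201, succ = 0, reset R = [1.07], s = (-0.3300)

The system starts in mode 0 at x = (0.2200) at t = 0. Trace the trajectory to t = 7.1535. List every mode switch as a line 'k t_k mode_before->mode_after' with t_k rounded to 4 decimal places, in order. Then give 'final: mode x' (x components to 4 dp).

Mode 0: guard c·x = 1.3806 hit at Δt = 1.4835 (t = 1.4835), x⁻ = (1.3806) → reset → x⁺ = (0.7274), jump to mode 1
Mode 1: guard c·x = 0.1652 hit at Δt = 1.4193 (t = 2.9028), x⁻ = (-0.1652) → reset → x⁺ = (-0.5068), jump to mode 0
Mode 0: guard c·x = 1.3806 hit at Δt = 1.8521 (t = 4.7549), x⁻ = (1.3806) → reset → x⁺ = (0.7274), jump to mode 1
Mode 1: guard c·x = 0.1652 hit at Δt = 1.4193 (t = 6.1742), x⁻ = (-0.1652) → reset → x⁺ = (-0.5068), jump to mode 0
Mode 0: flow for 0.9793 to horizon, guard not reached → x = (0.9278)

1 1.4835 0->1
2 2.9028 1->0
3 4.7549 0->1
4 6.1742 1->0
final: 0 0.9278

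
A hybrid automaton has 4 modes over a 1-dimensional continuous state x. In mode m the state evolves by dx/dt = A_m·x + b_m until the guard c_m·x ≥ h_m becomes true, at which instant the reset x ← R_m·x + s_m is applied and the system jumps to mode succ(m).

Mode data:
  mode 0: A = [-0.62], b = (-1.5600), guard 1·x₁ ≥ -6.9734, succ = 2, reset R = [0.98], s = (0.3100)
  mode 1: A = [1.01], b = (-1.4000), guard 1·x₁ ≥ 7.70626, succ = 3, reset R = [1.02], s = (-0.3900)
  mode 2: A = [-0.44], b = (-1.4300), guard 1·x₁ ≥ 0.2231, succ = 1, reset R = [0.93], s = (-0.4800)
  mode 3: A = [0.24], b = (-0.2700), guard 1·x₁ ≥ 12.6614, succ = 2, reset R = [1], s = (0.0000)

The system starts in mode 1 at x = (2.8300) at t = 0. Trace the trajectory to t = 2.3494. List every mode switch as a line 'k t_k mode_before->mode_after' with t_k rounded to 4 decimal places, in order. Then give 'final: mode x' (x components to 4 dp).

Mode 1: guard c·x = 7.7063 hit at Δt = 1.4618 (t = 1.4618), x⁻ = (7.7063) → reset → x⁺ = (7.4704), jump to mode 3
Mode 3: flow for 0.8876 to horizon, guard not reached → x = (8.9769)

1 1.4618 1->3
final: 3 8.9769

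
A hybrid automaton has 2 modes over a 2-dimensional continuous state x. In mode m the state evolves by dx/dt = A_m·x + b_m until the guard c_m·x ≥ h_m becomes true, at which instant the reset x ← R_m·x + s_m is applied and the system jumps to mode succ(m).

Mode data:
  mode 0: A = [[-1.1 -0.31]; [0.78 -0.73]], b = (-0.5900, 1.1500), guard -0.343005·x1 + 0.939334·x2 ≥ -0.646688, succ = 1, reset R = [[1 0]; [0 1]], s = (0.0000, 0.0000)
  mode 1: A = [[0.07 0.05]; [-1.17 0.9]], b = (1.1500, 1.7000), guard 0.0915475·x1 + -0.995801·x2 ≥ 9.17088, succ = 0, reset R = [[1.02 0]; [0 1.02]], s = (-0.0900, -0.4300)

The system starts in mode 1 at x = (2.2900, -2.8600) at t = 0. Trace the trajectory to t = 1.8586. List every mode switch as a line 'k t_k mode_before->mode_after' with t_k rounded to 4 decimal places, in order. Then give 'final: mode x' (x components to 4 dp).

1 0.9409 1->0
final: 0 1.7784 -2.8094

Mode 1: guard c·x = 9.1709 hit at Δt = 0.9409 (t = 0.9409), x⁻ = (3.3049, -8.9057) → reset → x⁺ = (3.2810, -9.5138), jump to mode 0
Mode 0: flow for 0.9177 to horizon, guard not reached → x = (1.7784, -2.8094)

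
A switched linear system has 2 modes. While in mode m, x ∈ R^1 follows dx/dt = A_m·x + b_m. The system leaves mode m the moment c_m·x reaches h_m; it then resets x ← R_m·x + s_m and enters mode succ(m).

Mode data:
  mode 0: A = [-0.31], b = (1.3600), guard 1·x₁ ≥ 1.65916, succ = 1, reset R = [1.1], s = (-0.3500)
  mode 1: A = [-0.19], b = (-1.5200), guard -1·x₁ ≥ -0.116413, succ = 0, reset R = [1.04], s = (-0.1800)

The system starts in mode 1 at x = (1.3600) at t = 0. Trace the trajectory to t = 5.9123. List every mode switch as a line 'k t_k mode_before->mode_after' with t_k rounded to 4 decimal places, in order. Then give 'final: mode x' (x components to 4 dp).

Mode 1: guard c·x = -0.1164 hit at Δt = 0.7503 (t = 0.7503), x⁻ = (0.1164) → reset → x⁺ = (-0.0589), jump to mode 0
Mode 0: guard c·x = 1.6592 hit at Δt = 1.5757 (t = 2.3260), x⁻ = (1.6592) → reset → x⁺ = (1.4751), jump to mode 1
Mode 1: guard c·x = -0.1164 hit at Δt = 0.8146 (t = 3.1406), x⁻ = (0.1164) → reset → x⁺ = (-0.0589), jump to mode 0
Mode 0: guard c·x = 1.6592 hit at Δt = 1.5757 (t = 4.7163), x⁻ = (1.6592) → reset → x⁺ = (1.4751), jump to mode 1
Mode 1: guard c·x = -0.1164 hit at Δt = 0.8146 (t = 5.5309), x⁻ = (0.1164) → reset → x⁺ = (-0.0589), jump to mode 0
Mode 0: flow for 0.3814 to horizon, guard not reached → x = (0.4368)

1 0.7503 1->0
2 2.3260 0->1
3 3.1406 1->0
4 4.7163 0->1
5 5.5309 1->0
final: 0 0.4368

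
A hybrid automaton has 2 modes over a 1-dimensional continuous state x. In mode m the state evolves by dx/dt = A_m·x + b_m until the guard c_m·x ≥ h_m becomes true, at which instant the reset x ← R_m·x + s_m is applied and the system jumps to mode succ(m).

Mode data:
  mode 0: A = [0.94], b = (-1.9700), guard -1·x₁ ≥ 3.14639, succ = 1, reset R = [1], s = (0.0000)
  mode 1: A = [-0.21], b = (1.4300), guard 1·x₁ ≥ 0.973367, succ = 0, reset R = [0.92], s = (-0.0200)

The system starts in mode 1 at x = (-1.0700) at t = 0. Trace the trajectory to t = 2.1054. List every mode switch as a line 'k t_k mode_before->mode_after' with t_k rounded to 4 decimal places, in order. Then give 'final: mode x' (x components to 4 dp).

Mode 1: guard c·x = 0.9734 hit at Δt = 1.4295 (t = 1.4295), x⁻ = (0.9734) → reset → x⁺ = (0.8755), jump to mode 0
Mode 0: flow for 0.6759 to horizon, guard not reached → x = (-0.2077)

1 1.4295 1->0
final: 0 -0.2077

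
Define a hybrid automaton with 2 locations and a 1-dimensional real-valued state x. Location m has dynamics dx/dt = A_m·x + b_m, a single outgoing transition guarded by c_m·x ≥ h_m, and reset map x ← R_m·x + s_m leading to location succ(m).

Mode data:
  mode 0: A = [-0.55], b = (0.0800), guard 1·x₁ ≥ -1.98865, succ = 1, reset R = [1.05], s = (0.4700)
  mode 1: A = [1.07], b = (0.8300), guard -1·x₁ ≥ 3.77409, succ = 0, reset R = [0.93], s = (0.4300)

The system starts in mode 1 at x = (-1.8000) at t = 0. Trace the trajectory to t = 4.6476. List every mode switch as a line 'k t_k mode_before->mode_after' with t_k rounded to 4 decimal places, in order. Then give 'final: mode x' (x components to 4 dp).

Mode 1: guard c·x = 3.7741 hit at Δt = 1.0038 (t = 1.0038), x⁻ = (-3.7741) → reset → x⁺ = (-3.0799), jump to mode 0
Mode 0: guard c·x = -1.9887 hit at Δt = 0.7509 (t = 1.7547), x⁻ = (-1.9886) → reset → x⁺ = (-1.6181), jump to mode 1
Mode 1: guard c·x = 3.7741 hit at Δt = 1.1865 (t = 2.9412), x⁻ = (-3.7741) → reset → x⁺ = (-3.0799), jump to mode 0
Mode 0: guard c·x = -1.9887 hit at Δt = 0.7509 (t = 3.6921), x⁻ = (-1.9886) → reset → x⁺ = (-1.6181), jump to mode 1
Mode 1: flow for 0.9555 to horizon, guard not reached → x = (-3.1172)

1 1.0038 1->0
2 1.7547 0->1
3 2.9412 1->0
4 3.6921 0->1
final: 1 -3.1172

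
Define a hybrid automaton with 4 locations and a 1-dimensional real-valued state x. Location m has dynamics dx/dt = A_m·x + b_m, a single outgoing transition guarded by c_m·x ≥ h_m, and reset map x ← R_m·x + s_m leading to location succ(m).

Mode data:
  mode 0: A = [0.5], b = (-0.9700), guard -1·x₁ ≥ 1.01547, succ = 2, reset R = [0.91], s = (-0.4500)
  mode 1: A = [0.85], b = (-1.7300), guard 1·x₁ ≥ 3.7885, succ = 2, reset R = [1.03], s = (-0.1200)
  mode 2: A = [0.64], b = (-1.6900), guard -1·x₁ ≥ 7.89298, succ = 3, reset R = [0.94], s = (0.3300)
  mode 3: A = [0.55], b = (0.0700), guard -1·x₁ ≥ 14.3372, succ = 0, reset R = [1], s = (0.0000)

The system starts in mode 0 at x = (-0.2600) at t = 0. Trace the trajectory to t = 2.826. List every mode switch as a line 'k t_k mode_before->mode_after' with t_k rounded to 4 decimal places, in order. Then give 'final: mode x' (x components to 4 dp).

1 0.5904 0->2
2 2.0976 2->3
final: 3 -10.5200

Mode 0: guard c·x = 1.0155 hit at Δt = 0.5904 (t = 0.5904), x⁻ = (-1.0155) → reset → x⁺ = (-1.3741), jump to mode 2
Mode 2: guard c·x = 7.8930 hit at Δt = 1.5072 (t = 2.0976), x⁻ = (-7.8930) → reset → x⁺ = (-7.0894), jump to mode 3
Mode 3: flow for 0.7284 to horizon, guard not reached → x = (-10.5200)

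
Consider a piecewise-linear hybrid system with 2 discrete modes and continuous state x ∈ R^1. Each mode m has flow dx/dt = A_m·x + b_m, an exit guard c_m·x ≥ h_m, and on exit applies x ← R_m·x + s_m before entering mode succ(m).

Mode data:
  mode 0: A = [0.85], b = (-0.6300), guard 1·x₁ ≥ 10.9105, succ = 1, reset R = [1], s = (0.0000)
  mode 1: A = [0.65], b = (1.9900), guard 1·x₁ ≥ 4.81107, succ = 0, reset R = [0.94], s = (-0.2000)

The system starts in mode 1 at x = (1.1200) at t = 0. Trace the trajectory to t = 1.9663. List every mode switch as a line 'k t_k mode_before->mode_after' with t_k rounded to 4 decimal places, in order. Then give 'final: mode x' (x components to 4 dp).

1 0.9734 1->0
final: 0 9.0696

Mode 1: guard c·x = 4.8111 hit at Δt = 0.9734 (t = 0.9734), x⁻ = (4.8111) → reset → x⁺ = (4.3224), jump to mode 0
Mode 0: flow for 0.9929 to horizon, guard not reached → x = (9.0696)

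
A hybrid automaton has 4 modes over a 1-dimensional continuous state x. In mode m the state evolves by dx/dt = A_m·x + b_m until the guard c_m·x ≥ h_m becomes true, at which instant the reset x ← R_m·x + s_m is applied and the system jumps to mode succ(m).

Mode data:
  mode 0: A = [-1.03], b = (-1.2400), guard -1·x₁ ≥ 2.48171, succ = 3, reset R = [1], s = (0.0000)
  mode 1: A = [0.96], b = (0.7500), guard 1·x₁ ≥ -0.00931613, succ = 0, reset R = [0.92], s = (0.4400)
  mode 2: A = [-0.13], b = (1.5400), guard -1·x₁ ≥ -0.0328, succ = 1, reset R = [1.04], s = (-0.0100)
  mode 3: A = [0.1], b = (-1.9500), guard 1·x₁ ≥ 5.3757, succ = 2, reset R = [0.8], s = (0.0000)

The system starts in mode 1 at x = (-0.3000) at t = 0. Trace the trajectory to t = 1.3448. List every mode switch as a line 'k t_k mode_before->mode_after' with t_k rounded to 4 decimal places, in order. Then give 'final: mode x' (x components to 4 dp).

1 0.4922 1->0
final: 0 -0.5243

Mode 1: guard c·x = -0.0093 hit at Δt = 0.4922 (t = 0.4922), x⁻ = (-0.0093) → reset → x⁺ = (0.4314), jump to mode 0
Mode 0: flow for 0.8526 to horizon, guard not reached → x = (-0.5243)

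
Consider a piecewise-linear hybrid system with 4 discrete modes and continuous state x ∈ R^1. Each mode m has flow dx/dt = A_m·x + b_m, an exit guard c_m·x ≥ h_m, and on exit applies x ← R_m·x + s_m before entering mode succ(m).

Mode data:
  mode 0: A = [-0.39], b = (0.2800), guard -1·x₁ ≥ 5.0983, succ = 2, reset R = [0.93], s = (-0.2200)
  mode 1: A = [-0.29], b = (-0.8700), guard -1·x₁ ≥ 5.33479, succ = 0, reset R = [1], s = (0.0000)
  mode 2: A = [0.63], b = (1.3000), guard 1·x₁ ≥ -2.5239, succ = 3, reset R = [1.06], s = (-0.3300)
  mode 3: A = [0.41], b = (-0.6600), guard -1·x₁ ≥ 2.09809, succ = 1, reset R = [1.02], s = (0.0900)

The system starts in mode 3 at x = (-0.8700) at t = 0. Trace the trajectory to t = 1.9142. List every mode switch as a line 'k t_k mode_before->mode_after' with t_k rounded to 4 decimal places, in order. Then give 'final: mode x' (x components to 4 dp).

Mode 3: guard c·x = 2.0981 hit at Δt = 0.9812 (t = 0.9812), x⁻ = (-2.0981) → reset → x⁺ = (-2.0501), jump to mode 1
Mode 1: flow for 0.9330 to horizon, guard not reached → x = (-2.2752)

1 0.9812 3->1
final: 1 -2.2752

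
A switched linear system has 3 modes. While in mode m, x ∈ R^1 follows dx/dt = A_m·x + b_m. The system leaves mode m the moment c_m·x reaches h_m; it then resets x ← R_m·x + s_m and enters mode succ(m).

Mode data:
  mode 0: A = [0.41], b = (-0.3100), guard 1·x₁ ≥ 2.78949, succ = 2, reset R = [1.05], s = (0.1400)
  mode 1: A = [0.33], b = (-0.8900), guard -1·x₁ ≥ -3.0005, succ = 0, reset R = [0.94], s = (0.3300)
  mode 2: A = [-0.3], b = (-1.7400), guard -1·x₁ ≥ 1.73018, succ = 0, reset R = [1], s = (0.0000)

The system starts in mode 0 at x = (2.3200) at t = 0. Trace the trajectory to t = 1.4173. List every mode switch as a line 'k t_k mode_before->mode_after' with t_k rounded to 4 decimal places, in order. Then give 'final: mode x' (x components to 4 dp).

1 0.6403 0->2
final: 2 1.2249

Mode 0: guard c·x = 2.7895 hit at Δt = 0.6403 (t = 0.6403), x⁻ = (2.7895) → reset → x⁺ = (3.0690), jump to mode 2
Mode 2: flow for 0.7770 to horizon, guard not reached → x = (1.2249)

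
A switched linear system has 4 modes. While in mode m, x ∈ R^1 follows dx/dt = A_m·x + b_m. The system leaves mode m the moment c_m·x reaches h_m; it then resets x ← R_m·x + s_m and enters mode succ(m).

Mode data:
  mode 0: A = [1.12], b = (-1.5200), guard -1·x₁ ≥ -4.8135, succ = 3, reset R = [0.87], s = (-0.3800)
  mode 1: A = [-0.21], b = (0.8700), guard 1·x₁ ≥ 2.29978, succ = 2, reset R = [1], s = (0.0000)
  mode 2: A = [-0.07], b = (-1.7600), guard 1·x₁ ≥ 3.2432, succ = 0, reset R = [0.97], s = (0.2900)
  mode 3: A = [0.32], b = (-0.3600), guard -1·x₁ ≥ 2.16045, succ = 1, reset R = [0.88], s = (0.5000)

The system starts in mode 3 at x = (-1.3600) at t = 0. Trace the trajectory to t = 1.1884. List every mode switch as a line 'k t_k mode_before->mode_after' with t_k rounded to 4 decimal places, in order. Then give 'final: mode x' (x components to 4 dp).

Mode 3: guard c·x = 2.1604 hit at Δt = 0.8726 (t = 0.8726), x⁻ = (-2.1604) → reset → x⁺ = (-1.4012), jump to mode 1
Mode 1: flow for 0.3158 to horizon, guard not reached → x = (-1.0454)

1 0.8726 3->1
final: 1 -1.0454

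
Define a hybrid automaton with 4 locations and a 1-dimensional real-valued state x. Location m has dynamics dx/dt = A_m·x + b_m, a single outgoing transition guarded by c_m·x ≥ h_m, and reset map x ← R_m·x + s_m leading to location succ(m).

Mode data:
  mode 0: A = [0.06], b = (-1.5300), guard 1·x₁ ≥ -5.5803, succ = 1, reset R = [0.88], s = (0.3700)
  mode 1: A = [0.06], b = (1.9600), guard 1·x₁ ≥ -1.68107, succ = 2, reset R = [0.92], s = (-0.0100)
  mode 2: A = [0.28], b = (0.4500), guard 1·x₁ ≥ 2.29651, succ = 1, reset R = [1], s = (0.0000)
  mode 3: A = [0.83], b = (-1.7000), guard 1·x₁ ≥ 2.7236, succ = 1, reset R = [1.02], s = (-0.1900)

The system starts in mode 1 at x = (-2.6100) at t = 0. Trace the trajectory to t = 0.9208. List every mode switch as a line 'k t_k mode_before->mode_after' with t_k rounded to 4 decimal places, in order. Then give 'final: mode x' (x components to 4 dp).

1 0.5073 1->2
final: 2 -1.5504

Mode 1: guard c·x = -1.6811 hit at Δt = 0.5073 (t = 0.5073), x⁻ = (-1.6811) → reset → x⁺ = (-1.5566), jump to mode 2
Mode 2: flow for 0.4135 to horizon, guard not reached → x = (-1.5504)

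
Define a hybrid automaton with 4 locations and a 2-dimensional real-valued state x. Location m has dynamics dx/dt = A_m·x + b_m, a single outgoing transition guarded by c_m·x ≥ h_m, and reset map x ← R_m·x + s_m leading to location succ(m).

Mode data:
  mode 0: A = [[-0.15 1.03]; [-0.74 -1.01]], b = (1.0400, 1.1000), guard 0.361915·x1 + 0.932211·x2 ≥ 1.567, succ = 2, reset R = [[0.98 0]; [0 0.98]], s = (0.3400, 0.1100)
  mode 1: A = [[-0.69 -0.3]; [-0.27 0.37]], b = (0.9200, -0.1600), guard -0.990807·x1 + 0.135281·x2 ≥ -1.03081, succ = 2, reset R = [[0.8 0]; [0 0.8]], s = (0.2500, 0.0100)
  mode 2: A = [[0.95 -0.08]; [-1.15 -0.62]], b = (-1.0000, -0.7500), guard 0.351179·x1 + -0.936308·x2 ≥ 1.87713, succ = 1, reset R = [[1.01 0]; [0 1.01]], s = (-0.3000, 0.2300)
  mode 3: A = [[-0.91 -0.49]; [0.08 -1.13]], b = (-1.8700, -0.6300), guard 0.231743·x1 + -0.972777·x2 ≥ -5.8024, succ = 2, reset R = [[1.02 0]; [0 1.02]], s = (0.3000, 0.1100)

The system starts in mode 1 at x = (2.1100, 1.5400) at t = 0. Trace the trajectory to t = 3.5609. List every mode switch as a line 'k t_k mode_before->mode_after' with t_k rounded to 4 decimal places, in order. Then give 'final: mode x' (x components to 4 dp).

Mode 1: guard c·x = -1.0308 hit at Δt = 1.3667 (t = 1.3667), x⁻ = (1.2424, 1.4797) → reset → x⁺ = (1.2439, 1.1938), jump to mode 2
Mode 2: guard c·x = 1.8771 hit at Δt = 1.1714 (t = 2.5381), x⁻ = (1.6309, -1.3931) → reset → x⁺ = (1.3472, -1.1771), jump to mode 1
Mode 1: flow for 1.0228 to horizon, guard not reached → x = (1.7425, -2.4289)

1 1.3667 1->2
2 2.5381 2->1
final: 1 1.7425 -2.4289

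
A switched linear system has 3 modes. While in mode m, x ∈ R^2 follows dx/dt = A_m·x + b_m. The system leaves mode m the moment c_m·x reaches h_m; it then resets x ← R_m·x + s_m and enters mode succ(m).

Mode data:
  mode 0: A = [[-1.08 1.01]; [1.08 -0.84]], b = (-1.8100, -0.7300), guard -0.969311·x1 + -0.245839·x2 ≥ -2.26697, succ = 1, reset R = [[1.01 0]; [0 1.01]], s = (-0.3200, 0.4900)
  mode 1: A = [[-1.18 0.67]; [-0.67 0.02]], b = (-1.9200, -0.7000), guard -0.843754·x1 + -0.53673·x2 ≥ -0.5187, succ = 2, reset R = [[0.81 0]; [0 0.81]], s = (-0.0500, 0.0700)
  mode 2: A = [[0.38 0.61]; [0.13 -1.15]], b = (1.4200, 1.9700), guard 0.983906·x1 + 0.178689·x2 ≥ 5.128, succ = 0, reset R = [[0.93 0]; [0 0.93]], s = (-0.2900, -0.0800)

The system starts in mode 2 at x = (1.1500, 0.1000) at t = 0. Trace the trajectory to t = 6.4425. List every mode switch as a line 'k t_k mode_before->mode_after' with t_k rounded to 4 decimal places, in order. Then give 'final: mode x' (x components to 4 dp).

Mode 2: guard c·x = 5.1280 hit at Δt = 1.2268 (t = 1.2268), x⁻ = (4.9220, 1.5961) → reset → x⁺ = (4.2875, 1.4043), jump to mode 0
Mode 0: guard c·x = -2.2670 hit at Δt = 0.8365 (t = 2.0633), x⁻ = (1.8286, 2.0114) → reset → x⁺ = (1.5269, 2.5215), jump to mode 1
Mode 1: guard c·x = -0.5187 hit at Δt = 1.2282 (t = 3.2915), x⁻ = (-0.1791, 1.2479) → reset → x⁺ = (-0.1951, 1.0808), jump to mode 2
Mode 2: guard c·x = 5.1280 hit at Δt = 1.6295 (t = 4.9210), x⁻ = (4.8702, 1.8815) → reset → x⁺ = (4.2393, 1.6698), jump to mode 0
Mode 0: guard c·x = -2.2670 hit at Δt = 0.9076 (t = 5.8286), x⁻ = (1.7978, 2.1328) → reset → x⁺ = (1.4958, 2.6441), jump to mode 1
Mode 1: flow for 0.6139 to horizon, guard not reached → x = (0.5190, 1.8401)

1 1.2268 2->0
2 2.0633 0->1
3 3.2915 1->2
4 4.9210 2->0
5 5.8286 0->1
final: 1 0.5190 1.8401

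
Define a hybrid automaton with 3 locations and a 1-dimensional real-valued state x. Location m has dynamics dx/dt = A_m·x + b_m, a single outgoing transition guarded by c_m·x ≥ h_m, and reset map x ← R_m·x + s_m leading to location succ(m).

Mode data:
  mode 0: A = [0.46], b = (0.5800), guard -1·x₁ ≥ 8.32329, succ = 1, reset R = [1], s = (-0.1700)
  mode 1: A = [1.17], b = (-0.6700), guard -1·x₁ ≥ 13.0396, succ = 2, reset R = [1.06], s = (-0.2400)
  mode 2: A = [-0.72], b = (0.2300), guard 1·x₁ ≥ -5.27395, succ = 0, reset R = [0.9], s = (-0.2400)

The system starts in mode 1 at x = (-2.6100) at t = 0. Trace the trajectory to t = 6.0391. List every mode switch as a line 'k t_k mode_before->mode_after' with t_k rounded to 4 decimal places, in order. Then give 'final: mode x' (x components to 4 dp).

Mode 1: guard c·x = 13.0396 hit at Δt = 1.2421 (t = 1.2421), x⁻ = (-13.0396) → reset → x⁺ = (-14.0620), jump to mode 2
Mode 2: guard c·x = -5.2740 hit at Δt = 1.3116 (t = 2.5537), x⁻ = (-5.2740) → reset → x⁺ = (-4.9866), jump to mode 0
Mode 0: guard c·x = 8.3233 hit at Δt = 1.3903 (t = 3.9440), x⁻ = (-8.3233) → reset → x⁺ = (-8.4933), jump to mode 1
Mode 1: guard c·x = 13.0396 hit at Δt = 0.3474 (t = 4.2914), x⁻ = (-13.0396) → reset → x⁺ = (-14.0620), jump to mode 2
Mode 2: guard c·x = -5.2740 hit at Δt = 1.3116 (t = 5.6030), x⁻ = (-5.2740) → reset → x⁺ = (-4.9866), jump to mode 0
Mode 0: flow for 0.4361 to horizon, guard not reached → x = (-5.8142)

1 1.2421 1->2
2 2.5537 2->0
3 3.9440 0->1
4 4.2914 1->2
5 5.6030 2->0
final: 0 -5.8142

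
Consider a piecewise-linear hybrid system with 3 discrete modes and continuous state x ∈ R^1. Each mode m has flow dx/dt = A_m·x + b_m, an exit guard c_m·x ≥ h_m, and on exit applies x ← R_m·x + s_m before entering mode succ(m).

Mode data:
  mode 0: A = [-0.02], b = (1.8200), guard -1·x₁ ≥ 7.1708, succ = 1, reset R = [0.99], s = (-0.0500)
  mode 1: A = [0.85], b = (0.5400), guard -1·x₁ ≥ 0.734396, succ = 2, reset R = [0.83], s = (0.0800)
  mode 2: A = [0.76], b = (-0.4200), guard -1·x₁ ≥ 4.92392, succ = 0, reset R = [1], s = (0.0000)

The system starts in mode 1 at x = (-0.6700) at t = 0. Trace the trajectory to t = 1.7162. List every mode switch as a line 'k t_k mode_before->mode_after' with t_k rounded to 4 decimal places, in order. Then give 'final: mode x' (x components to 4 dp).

Mode 1: guard c·x = 0.7344 hit at Δt = 1.2344 (t = 1.2344), x⁻ = (-0.7344) → reset → x⁺ = (-0.5295), jump to mode 2
Mode 2: flow for 0.4818 to horizon, guard not reached → x = (-1.0081)

1 1.2344 1->2
final: 2 -1.0081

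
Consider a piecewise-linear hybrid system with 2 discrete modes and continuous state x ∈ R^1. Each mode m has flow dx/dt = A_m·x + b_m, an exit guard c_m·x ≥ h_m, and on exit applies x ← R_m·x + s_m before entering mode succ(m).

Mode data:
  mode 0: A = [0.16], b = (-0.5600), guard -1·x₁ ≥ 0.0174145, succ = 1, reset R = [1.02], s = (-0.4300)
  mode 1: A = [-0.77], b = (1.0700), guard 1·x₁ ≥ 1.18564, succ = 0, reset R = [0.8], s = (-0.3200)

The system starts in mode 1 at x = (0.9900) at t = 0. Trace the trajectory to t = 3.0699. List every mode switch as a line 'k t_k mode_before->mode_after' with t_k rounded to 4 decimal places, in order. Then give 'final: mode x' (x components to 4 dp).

Mode 1: guard c·x = 1.1856 hit at Δt = 0.8734 (t = 0.8734), x⁻ = (1.1856) → reset → x⁺ = (0.6285), jump to mode 0
Mode 0: guard c·x = 0.0174 hit at Δt = 1.2681 (t = 2.1415), x⁻ = (-0.0174) → reset → x⁺ = (-0.4478), jump to mode 1
Mode 1: flow for 0.9284 to horizon, guard not reached → x = (0.4907)

1 0.8734 1->0
2 2.1415 0->1
final: 1 0.4907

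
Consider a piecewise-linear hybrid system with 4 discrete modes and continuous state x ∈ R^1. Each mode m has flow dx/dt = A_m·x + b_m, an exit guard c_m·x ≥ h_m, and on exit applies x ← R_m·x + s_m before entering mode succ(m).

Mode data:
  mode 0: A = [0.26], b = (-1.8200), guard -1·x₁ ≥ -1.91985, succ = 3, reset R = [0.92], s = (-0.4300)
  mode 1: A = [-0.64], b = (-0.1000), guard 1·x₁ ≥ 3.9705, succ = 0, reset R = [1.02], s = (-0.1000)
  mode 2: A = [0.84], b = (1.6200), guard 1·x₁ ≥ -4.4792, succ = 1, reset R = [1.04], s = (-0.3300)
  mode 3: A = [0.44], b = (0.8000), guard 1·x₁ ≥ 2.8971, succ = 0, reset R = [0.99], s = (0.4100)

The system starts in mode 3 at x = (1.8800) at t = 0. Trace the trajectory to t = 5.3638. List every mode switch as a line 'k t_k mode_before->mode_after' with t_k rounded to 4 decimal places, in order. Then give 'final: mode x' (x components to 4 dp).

1 0.5522 3->0
2 1.7488 0->3
3 2.6624 3->0
4 3.8590 0->3
5 4.7726 3->0
final: 0 2.6598

Mode 3: guard c·x = 2.8971 hit at Δt = 0.5522 (t = 0.5522), x⁻ = (2.8971) → reset → x⁺ = (3.2781), jump to mode 0
Mode 0: guard c·x = -1.9199 hit at Δt = 1.1966 (t = 1.7488), x⁻ = (1.9199) → reset → x⁺ = (1.3363), jump to mode 3
Mode 3: guard c·x = 2.8971 hit at Δt = 0.9136 (t = 2.6624), x⁻ = (2.8971) → reset → x⁺ = (3.2781), jump to mode 0
Mode 0: guard c·x = -1.9199 hit at Δt = 1.1966 (t = 3.8590), x⁻ = (1.9199) → reset → x⁺ = (1.3363), jump to mode 3
Mode 3: guard c·x = 2.8971 hit at Δt = 0.9136 (t = 4.7726), x⁻ = (2.8971) → reset → x⁺ = (3.2781), jump to mode 0
Mode 0: flow for 0.5912 to horizon, guard not reached → x = (2.6598)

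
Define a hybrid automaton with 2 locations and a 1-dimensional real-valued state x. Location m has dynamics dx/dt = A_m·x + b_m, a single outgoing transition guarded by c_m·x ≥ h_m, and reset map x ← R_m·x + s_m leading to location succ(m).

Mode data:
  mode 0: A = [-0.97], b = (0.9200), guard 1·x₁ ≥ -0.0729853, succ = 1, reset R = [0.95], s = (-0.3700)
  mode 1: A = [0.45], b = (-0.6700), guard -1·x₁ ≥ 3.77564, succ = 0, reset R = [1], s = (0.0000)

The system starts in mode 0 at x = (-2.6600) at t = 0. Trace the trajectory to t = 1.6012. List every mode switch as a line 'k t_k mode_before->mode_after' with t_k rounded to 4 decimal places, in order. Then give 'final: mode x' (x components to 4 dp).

Mode 0: guard c·x = -0.0730 hit at Δt = 1.3011 (t = 1.3011), x⁻ = (-0.0730) → reset → x⁺ = (-0.4393), jump to mode 1
Mode 1: flow for 0.3001 to horizon, guard not reached → x = (-0.7181)

1 1.3011 0->1
final: 1 -0.7181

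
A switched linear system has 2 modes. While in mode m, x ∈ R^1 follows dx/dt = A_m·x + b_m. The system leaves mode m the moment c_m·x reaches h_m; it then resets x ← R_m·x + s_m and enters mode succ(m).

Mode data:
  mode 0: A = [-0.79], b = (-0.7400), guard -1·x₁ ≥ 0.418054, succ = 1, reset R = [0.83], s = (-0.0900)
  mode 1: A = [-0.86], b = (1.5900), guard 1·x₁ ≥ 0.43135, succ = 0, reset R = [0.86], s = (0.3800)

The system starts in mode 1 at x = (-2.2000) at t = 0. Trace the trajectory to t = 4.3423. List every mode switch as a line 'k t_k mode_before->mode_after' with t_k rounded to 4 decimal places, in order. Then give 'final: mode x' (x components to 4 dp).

Mode 1: guard c·x = 0.4314 hit at Δt = 1.2204 (t = 1.2204), x⁻ = (0.4313) → reset → x⁺ = (0.7510), jump to mode 0
Mode 0: guard c·x = 0.4181 hit at Δt = 1.4935 (t = 2.7139), x⁻ = (-0.4181) → reset → x⁺ = (-0.4370), jump to mode 1
Mode 1: guard c·x = 0.4314 hit at Δt = 0.5556 (t = 3.2695), x⁻ = (0.4314) → reset → x⁺ = (0.7510), jump to mode 0
Mode 0: flow for 1.0728 to horizon, guard not reached → x = (-0.2136)

1 1.2204 1->0
2 2.7139 0->1
3 3.2695 1->0
final: 0 -0.2136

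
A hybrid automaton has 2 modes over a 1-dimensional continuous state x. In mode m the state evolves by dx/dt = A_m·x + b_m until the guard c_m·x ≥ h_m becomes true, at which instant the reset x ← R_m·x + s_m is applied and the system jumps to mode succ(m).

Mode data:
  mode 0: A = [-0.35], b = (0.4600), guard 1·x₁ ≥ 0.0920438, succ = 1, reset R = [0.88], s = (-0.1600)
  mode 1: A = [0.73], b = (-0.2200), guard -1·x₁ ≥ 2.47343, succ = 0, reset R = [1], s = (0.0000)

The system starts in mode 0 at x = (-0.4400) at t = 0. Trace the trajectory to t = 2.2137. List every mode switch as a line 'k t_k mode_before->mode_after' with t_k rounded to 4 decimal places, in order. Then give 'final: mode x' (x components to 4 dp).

Mode 0: guard c·x = 0.0920 hit at Δt = 1.0325 (t = 1.0325), x⁻ = (0.0920) → reset → x⁺ = (-0.0790), jump to mode 1
Mode 1: flow for 1.1812 to horizon, guard not reached → x = (-0.5996)

1 1.0325 0->1
final: 1 -0.5996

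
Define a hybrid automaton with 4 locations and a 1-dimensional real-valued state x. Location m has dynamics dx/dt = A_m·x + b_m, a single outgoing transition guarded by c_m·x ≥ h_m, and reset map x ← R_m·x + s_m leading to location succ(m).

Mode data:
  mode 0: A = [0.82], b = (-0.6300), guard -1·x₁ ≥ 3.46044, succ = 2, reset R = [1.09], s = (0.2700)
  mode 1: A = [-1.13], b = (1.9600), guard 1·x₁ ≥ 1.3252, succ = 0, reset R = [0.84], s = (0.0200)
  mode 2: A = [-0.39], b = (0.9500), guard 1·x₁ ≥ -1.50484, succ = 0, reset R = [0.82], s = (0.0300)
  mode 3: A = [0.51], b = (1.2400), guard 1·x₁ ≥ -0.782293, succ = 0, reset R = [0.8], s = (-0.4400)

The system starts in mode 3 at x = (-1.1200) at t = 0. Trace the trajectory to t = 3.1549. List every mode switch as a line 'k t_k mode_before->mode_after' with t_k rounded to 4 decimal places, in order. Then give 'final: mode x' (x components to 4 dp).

1 0.4493 3->0
2 1.4680 0->2
3 2.5192 2->0
final: 0 -2.5533

Mode 3: guard c·x = -0.7823 hit at Δt = 0.4493 (t = 0.4493), x⁻ = (-0.7823) → reset → x⁺ = (-1.0658), jump to mode 0
Mode 0: guard c·x = 3.4604 hit at Δt = 1.0187 (t = 1.4680), x⁻ = (-3.4604) → reset → x⁺ = (-3.5019), jump to mode 2
Mode 2: guard c·x = -1.5048 hit at Δt = 1.0512 (t = 2.5192), x⁻ = (-1.5048) → reset → x⁺ = (-1.2040), jump to mode 0
Mode 0: flow for 0.6357 to horizon, guard not reached → x = (-2.5533)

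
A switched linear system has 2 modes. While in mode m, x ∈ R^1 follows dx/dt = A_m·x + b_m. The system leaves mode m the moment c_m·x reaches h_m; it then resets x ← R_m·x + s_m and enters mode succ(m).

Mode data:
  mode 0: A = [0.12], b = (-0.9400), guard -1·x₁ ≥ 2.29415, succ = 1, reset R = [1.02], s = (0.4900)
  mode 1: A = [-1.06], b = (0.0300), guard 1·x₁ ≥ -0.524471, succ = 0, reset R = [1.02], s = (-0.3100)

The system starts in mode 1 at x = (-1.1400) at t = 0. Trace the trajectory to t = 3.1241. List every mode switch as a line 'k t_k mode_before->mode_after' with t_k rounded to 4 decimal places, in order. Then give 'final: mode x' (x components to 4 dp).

Mode 1: guard c·x = -0.5245 hit at Δt = 0.7060 (t = 0.7060), x⁻ = (-0.5245) → reset → x⁺ = (-0.8450), jump to mode 0
Mode 0: guard c·x = 2.2942 hit at Δt = 1.2869 (t = 1.9929), x⁻ = (-2.2941) → reset → x⁺ = (-1.8500), jump to mode 1
Mode 1: flow for 1.1312 to horizon, guard not reached → x = (-0.5380)

1 0.7060 1->0
2 1.9929 0->1
final: 1 -0.5380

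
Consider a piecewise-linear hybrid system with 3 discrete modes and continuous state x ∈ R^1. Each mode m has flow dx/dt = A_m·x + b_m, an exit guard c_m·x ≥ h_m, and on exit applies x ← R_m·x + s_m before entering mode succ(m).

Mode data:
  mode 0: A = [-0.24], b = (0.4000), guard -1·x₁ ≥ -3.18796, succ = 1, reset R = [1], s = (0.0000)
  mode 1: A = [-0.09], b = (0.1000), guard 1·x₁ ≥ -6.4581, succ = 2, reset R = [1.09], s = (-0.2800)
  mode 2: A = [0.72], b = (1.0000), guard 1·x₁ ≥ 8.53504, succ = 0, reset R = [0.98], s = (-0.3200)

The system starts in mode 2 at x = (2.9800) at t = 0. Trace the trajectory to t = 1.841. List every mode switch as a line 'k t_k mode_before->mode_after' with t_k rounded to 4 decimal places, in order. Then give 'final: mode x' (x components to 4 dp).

1 1.1395 2->0
final: 0 7.0561

Mode 2: guard c·x = 8.5350 hit at Δt = 1.1395 (t = 1.1395), x⁻ = (8.5350) → reset → x⁺ = (8.0443), jump to mode 0
Mode 0: flow for 0.7015 to horizon, guard not reached → x = (7.0561)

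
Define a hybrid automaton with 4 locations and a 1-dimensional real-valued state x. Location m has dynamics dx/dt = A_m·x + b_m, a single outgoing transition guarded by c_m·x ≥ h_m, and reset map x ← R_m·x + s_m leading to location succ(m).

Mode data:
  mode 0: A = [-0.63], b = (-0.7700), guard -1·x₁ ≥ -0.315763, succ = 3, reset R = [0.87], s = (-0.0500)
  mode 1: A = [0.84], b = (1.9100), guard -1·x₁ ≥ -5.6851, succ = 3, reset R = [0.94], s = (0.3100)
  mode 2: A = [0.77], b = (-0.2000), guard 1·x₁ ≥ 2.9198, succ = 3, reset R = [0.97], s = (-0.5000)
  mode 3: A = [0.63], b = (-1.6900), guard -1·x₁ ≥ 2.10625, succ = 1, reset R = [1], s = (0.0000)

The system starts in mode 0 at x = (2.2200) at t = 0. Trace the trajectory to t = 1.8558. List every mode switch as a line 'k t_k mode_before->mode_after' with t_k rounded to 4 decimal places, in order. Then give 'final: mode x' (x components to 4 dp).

1 1.2788 0->3
final: 3 -0.8527

Mode 0: guard c·x = -0.3158 hit at Δt = 1.2788 (t = 1.2788), x⁻ = (0.3158) → reset → x⁺ = (0.2247), jump to mode 3
Mode 3: flow for 0.5770 to horizon, guard not reached → x = (-0.8527)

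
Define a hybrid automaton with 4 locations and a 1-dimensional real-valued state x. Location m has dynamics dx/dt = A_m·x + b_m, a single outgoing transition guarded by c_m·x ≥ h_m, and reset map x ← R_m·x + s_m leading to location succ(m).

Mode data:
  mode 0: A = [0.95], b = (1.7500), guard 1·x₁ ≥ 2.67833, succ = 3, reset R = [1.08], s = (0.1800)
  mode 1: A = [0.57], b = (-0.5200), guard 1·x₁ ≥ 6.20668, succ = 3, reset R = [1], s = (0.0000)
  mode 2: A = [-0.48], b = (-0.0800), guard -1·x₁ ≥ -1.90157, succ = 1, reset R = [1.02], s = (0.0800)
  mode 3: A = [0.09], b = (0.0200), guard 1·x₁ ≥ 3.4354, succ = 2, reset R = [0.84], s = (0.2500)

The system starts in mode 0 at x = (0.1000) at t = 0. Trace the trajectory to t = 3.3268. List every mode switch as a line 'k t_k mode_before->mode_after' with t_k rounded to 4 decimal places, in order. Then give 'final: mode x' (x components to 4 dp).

1 0.8893 0->3
2 2.0500 3->2
3 3.0249 2->1
final: 1 2.2275

Mode 0: guard c·x = 2.6783 hit at Δt = 0.8893 (t = 0.8893), x⁻ = (2.6783) → reset → x⁺ = (3.0726), jump to mode 3
Mode 3: guard c·x = 3.4354 hit at Δt = 1.1607 (t = 2.0500), x⁻ = (3.4354) → reset → x⁺ = (3.1357), jump to mode 2
Mode 2: guard c·x = -1.9016 hit at Δt = 0.9749 (t = 3.0249), x⁻ = (1.9016) → reset → x⁺ = (2.0196), jump to mode 1
Mode 1: flow for 0.3019 to horizon, guard not reached → x = (2.2275)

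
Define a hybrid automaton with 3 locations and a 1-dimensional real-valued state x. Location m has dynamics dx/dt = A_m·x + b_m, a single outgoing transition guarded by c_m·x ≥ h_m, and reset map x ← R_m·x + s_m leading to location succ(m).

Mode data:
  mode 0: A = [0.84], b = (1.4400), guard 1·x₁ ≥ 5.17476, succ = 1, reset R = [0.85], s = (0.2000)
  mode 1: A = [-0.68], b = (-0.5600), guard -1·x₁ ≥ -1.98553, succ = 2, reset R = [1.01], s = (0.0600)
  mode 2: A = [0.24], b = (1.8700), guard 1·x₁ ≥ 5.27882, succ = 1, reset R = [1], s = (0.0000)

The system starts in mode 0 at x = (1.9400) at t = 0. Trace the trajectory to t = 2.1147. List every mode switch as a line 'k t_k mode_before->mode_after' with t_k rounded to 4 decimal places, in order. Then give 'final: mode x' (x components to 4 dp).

Mode 0: guard c·x = 5.1748 hit at Δt = 0.7548 (t = 0.7548), x⁻ = (5.1748) → reset → x⁺ = (4.5985), jump to mode 1
Mode 1: guard c·x = -1.9855 hit at Δt = 0.9671 (t = 1.7219), x⁻ = (1.9855) → reset → x⁺ = (2.0654), jump to mode 2
Mode 2: flow for 0.3928 to horizon, guard not reached → x = (3.0398)

1 0.7548 0->1
2 1.7219 1->2
final: 2 3.0398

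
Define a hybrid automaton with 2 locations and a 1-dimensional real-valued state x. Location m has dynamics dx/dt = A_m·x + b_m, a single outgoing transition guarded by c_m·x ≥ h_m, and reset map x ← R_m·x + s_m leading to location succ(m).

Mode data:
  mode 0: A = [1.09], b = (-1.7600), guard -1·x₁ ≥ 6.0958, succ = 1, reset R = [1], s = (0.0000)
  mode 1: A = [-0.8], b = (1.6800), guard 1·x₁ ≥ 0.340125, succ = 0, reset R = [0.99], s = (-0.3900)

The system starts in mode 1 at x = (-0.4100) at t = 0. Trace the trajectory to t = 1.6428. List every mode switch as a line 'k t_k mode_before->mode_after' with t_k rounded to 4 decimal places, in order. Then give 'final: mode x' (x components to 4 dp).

1 0.4438 1->0
final: 0 -4.5480

Mode 1: guard c·x = 0.3401 hit at Δt = 0.4438 (t = 0.4438), x⁻ = (0.3401) → reset → x⁺ = (-0.0533), jump to mode 0
Mode 0: flow for 1.1990 to horizon, guard not reached → x = (-4.5480)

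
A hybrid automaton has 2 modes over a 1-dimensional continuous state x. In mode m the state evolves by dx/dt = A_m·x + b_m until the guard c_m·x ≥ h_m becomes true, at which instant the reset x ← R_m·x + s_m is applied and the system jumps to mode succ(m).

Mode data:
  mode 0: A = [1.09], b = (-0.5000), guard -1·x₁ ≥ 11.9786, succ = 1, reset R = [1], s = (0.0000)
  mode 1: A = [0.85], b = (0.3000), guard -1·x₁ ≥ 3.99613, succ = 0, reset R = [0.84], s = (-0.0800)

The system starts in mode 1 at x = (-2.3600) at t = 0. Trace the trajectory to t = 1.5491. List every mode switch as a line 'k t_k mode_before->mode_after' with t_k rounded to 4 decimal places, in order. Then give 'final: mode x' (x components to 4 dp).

Mode 1: guard c·x = 3.9961 hit at Δt = 0.7014 (t = 0.7014), x⁻ = (-3.9961) → reset → x⁺ = (-3.4367), jump to mode 0
Mode 0: flow for 0.8477 to horizon, guard not reached → x = (-9.3553)

1 0.7014 1->0
final: 0 -9.3553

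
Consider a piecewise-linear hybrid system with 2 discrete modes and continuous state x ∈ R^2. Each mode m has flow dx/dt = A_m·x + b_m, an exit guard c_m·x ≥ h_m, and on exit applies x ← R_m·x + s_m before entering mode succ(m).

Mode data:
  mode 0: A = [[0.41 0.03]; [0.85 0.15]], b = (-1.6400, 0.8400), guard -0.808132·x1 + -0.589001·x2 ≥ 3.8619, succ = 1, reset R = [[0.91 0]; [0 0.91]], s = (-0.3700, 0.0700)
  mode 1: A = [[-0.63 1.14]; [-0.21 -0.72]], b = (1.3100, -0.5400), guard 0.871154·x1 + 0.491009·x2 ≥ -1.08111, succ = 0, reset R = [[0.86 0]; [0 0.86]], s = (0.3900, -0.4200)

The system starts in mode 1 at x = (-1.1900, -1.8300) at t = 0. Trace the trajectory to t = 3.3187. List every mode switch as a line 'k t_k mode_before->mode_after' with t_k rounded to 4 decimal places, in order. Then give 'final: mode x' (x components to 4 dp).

1 1.2880 1->0
2 2.5796 0->1
final: 1 -2.2439 -1.1098

Mode 1: guard c·x = -1.0811 hit at Δt = 1.2880 (t = 1.2880), x⁻ = (-0.6719, -1.0098) → reset → x⁺ = (-0.1878, -1.2884), jump to mode 0
Mode 0: guard c·x = 3.8619 hit at Δt = 1.2916 (t = 2.5796), x⁻ = (-3.1840, -2.1882) → reset → x⁺ = (-3.2674, -1.9212), jump to mode 1
Mode 1: flow for 0.7391 to horizon, guard not reached → x = (-2.2439, -1.1098)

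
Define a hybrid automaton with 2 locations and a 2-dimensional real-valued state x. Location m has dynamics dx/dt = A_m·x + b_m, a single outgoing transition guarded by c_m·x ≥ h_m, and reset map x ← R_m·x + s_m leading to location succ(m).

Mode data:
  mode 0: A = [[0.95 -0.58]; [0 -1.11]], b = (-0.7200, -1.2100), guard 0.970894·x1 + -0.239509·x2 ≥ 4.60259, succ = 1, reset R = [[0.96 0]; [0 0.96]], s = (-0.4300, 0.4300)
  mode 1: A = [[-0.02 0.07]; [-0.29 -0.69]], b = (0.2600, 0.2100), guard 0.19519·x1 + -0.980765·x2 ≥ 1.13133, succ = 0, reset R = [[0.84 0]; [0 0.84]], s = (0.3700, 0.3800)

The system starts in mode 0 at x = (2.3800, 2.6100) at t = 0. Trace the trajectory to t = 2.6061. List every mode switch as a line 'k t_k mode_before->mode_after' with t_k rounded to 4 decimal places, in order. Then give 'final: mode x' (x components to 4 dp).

Mode 0: guard c·x = 4.6026 hit at Δt = 1.3160 (t = 1.3160), x⁻ = (4.6835, -0.2314) → reset → x⁺ = (4.0661, 0.2078), jump to mode 1
Mode 1: guard c·x = 1.1313 hit at Δt = 0.5710 (t = 1.8870), x⁻ = (4.1646, -0.3247) → reset → x⁺ = (3.8683, 0.1073), jump to mode 0
Mode 0: guard c·x = 4.6026 hit at Δt = 0.2468 (t = 2.1338), x⁻ = (4.6962, -0.1797) → reset → x⁺ = (4.0784, 0.2575), jump to mode 1
Mode 1: flow for 0.4723 to horizon, guard not reached → x = (4.1626, -0.2115)

1 1.3160 0->1
2 1.8870 1->0
3 2.1338 0->1
final: 1 4.1626 -0.2115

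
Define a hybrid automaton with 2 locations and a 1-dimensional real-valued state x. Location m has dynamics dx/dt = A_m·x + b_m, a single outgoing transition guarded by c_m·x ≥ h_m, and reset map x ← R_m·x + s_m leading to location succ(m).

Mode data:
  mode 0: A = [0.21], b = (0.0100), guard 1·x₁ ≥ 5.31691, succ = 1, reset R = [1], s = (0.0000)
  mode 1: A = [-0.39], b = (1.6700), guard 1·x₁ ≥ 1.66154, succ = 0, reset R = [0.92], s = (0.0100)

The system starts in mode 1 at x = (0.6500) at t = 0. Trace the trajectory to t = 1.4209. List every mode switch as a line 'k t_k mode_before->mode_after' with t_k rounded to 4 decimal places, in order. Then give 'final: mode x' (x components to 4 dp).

Mode 1: guard c·x = 1.6615 hit at Δt = 0.8370 (t = 0.8370), x⁻ = (1.6615) → reset → x⁺ = (1.5386), jump to mode 0
Mode 0: flow for 0.5839 to horizon, guard not reached → x = (1.7455)

1 0.8370 1->0
final: 0 1.7455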